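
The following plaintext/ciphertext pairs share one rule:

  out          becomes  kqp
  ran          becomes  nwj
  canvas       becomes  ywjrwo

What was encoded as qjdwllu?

Each letter is shifted forward by 22 in the alphabet (a Caesar shift of +22).
Reversing it on qjdwllu: q−22=u, j−22=n, d−22=h, w−22=a, l−22=p, l−22=p, u−22=y.

unhappy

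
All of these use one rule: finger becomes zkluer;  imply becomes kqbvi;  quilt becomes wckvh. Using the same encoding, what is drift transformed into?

Each letter's alphabet position (a=0..z=25) is mapped through 21·x+24 mod 26 — an affine cipher.
Applying it to drift: d(3)→21·3+24≡9=j; r(17)→21·17+24≡17=r; i(8)→21·8+24≡10=k; f(5)→21·5+24≡25=z; t(19)→21·19+24≡7=h (all mod 26).

jrkzh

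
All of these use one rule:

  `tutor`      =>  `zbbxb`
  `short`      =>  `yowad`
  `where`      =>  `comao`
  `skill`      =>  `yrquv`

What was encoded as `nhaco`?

haste

In tutor: t→z is +6, u→b is +7, t→b is +8, o→x is +9 — the shift increases by 1 each position. Letter i (0-indexed) is shifted by i+6, so successive shifts are 6, 7, 8, ….
Undoing it on nhaco: n−6=h, h−7=a, a−8=s, c−9=t, o−10=e.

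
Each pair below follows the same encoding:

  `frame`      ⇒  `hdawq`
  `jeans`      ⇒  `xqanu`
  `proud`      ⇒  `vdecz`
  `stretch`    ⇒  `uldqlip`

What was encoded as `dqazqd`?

reader

f(5)→h(7) and r(17)→d(3) fit y≡17x+0 (mod 26); the inverse of 17 mod 26 is 23. Treating letters as 0–25, the rule is x ↦ 17x + 0 (mod 26).
Decoding dqazqd: d(3)→23·(3−0)≡17=r; q(16)→23·(16−0)≡4=e; a(0)→23·(0−0)≡0=a; z(25)→23·(25−0)≡3=d; q(16)→23·(16−0)≡4=e; d(3)→23·(3−0)≡17=r (all mod 26).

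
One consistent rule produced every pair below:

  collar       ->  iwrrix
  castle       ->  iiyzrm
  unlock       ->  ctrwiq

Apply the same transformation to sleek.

yrmmq

Vowels shift forward by 8 and consonants shift forward by 6.
Applying it to sleek: s(cons)+6=y, l(cons)+6=r, e(vowel)+8=m, e(vowel)+8=m, k(cons)+6=q.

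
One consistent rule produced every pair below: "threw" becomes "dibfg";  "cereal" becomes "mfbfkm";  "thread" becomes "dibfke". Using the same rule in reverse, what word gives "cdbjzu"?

script

Shifts by position in threw: pos 0: t→d (+10), pos 1: h→i (+1), pos 2: r→b (+10), pos 3: e→f (+1) — repeating every 2. A repeating key of period 2 is used — shifts +10, +1 over and over.
Reversing it on cdbjzu: c−10=s, d−1=c, b−10=r, j−1=i, z−10=p, u−1=t.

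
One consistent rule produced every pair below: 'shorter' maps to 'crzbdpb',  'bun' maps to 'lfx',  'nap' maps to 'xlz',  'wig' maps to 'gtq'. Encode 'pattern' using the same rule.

zlddpbx

The shift depends on letter class: consonant s→c is +10, but vowel o→z is +11. The rule splits by letter class: vowels +11, consonants +10.
Applying it to pattern: p(cons)+10=z, a(vowel)+11=l, t(cons)+10=d, t(cons)+10=d, e(vowel)+11=p, r(cons)+10=b, n(cons)+10=x.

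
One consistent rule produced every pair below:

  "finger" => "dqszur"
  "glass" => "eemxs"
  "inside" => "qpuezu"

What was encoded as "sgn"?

The output letters match the input read backwards, each shifted +12: finger reversed is regnif. The word is reversed, then every letter is shifted forward by 12.
Reversing it on sgn: shift back: s−12=g, g−12=u, n−12=b → gub; then reverse → bug.

bug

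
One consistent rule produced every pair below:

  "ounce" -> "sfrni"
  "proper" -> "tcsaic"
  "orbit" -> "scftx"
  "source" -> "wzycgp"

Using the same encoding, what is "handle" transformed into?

llropp

Shifts by position in ounce: pos 0: o→s (+4), pos 1: u→f (+11), pos 2: n→r (+4), pos 3: c→n (+11) — repeating every 2. A repeating key of period 2 is used — shifts +4, +11 over and over.
On handle: h+4=l, a+11=l, n+4=r, d+11=o, l+4=p, e+11=p.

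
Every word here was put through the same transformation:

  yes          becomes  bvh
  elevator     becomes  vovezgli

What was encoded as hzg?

sat

Each pair mirrors across the alphabet (y↔b, e↔v, s↔h): positions sum to 25. This is the alphabet-reversal cipher (Atbash): a becomes z, b becomes y, etc.
Reversing it on hzg: h↔s, z↔a, g↔t.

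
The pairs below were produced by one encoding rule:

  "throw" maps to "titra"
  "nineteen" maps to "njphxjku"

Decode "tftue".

Letter i (0-indexed) is shifted by i+0, so successive shifts are 0, 1, 2, ….
Decoding tftue: t−0=t, f−1=e, t−2=r, u−3=r, e−4=a.

terra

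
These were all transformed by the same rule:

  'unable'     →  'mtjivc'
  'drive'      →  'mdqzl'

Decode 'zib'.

The output letters match the input read backwards, each shifted +8: unable reversed is elbanu. The word is reversed, then every letter is shifted forward by 8.
Undoing it on zib: shift back: z−8=r, i−8=a, b−8=t → rat; then reverse → tar.

tar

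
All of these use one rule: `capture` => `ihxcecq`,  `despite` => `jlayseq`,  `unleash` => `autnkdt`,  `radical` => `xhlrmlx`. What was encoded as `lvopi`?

foggy

In capture: c→i is +6, a→h is +7, p→x is +8, t→c is +9 — the shift increases by 1 each position. The shift increases by 1 at each position, starting from +6: 6, 7, 8, ….
Undoing it on lvopi: l−6=f, v−7=o, o−8=g, p−9=g, i−10=y.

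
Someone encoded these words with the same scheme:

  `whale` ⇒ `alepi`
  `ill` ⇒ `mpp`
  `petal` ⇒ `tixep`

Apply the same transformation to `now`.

Compare letters: w→a is +4, h→l is +4, a→e is +4 — a constant shift. It's a constant shift of +4 (ROT4).
For now: n+4=r, o+4=s, w+4=a.

rsa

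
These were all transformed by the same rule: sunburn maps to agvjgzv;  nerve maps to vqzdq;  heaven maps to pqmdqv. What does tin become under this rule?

The shift depends on letter class: consonant s→a is +8, but vowel u→g is +12. Two shifts are in play — +12 for a/e/i/o/u, +8 for every other letter.
For tin: t(cons)+8=b, i(vowel)+12=u, n(cons)+8=v.

buv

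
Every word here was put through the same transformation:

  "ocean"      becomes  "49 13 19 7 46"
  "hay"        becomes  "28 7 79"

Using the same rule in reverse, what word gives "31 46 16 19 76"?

index

The formula is n = 3×(alphabet index, a=1) + 4.
Undoing it on 31 46 16 19 76: 31→(31−4)÷3=9=i, 46→(46−4)÷3=14=n, 16→(16−4)÷3=4=d, 19→(19−4)÷3=5=e, 76→(76−4)÷3=24=x.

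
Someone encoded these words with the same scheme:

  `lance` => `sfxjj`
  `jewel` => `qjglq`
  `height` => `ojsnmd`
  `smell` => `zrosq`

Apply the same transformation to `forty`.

Shifts by position in lance: pos 0: l→s (+7), pos 1: a→f (+5), pos 2: n→x (+10), pos 3: c→j (+7), pos 4: e→j (+5) — repeating every 3. A repeating key of period 3 is used — shifts +7, +5, +10 over and over.
For forty: f+7=m, o+5=t, r+10=b, t+7=a, y+5=d.

mtbad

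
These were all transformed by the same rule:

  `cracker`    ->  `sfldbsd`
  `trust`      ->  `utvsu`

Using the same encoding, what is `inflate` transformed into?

The output letters match the input read backwards, each shifted +1: cracker reversed is rekcarc. The word is reversed, then every letter is shifted forward by 1.
On inflate: reverse → etalfni; then shift: e+1=f, t+1=u, a+1=b, l+1=m, f+1=g, n+1=o, i+1=j.

fubmgoj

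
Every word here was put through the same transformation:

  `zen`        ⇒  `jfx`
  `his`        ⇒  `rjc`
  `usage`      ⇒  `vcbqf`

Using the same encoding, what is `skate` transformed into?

The shift depends on letter class: consonant z→j is +10, but vowel e→f is +1. The rule splits by letter class: vowels +1, consonants +10.
For skate: s(cons)+10=c, k(cons)+10=u, a(vowel)+1=b, t(cons)+10=d, e(vowel)+1=f.

cubdf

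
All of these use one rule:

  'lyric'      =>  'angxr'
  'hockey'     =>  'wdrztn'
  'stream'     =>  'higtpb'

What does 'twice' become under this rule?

ilxrt

This is a Caesar cipher with shift 15.
On twice: t+15=i, w+15=l, i+15=x, c+15=r, e+15=t.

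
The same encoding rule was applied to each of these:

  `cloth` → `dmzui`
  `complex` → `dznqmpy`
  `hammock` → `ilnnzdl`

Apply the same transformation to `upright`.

Vowels shift forward by 11 and consonants shift forward by 1.
On upright: u(vowel)+11=f, p(cons)+1=q, r(cons)+1=s, i(vowel)+11=t, g(cons)+1=h, h(cons)+1=i, t(cons)+1=u.

fqsthiu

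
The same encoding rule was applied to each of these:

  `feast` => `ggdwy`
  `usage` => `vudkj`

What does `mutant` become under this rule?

In feast: f→g is +1, e→g is +2, a→d is +3, s→w is +4 — the shift increases by 1 each position. Each letter shifts forward by (position + 1), i.e. 1, 2, 3, … — the shift grows by one for each successive letter.
For mutant: m+1=n, u+2=w, t+3=w, a+4=e, n+5=s, t+6=z.

nwwesz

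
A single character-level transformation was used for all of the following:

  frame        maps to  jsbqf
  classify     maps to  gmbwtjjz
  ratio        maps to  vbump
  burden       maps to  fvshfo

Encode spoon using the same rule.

A repeating key of period 3 is used — shifts +4, +1, +1 over and over.
On spoon: s+4=w, p+1=q, o+1=p, o+4=s, n+1=o.

wqpso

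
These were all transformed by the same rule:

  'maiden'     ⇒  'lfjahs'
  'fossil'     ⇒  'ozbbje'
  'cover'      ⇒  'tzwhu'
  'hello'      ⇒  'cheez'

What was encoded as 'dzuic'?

worth

m(12)→l(11) and a(0)→f(5) fit y≡7x+5 (mod 26); the inverse of 7 mod 26 is 15. Each letter's alphabet position (a=0..z=25) is mapped through 7·x+5 mod 26 — an affine cipher.
Decoding dzuic: d(3)→15·(3−5)≡22=w; z(25)→15·(25−5)≡14=o; u(20)→15·(20−5)≡17=r; i(8)→15·(8−5)≡19=t; c(2)→15·(2−5)≡7=h (all mod 26).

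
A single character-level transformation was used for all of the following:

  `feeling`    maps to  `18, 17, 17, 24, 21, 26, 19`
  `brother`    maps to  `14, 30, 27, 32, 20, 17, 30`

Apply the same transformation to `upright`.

f is letter #6 and maps to 18: an offset of 12. Each letter is replaced by its alphabet position (a=1..z=26) + 12.
For upright: u=21→33, p=16→28, r=18→30, i=9→21, g=7→19, h=8→20, t=20→32.

33, 28, 30, 21, 19, 20, 32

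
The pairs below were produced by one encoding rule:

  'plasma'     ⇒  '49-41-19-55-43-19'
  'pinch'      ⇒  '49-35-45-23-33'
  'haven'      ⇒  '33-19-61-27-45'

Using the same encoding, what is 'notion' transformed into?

45-47-57-35-47-45

The formula is n = 2×(alphabet index, a=1) + 17.
On notion: n=14→45, o=15→47, t=20→57, i=9→35, o=15→47, n=14→45.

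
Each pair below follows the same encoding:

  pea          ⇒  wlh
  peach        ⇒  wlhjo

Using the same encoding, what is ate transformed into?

Every letter moves 7 places later in the alphabet, wrapping around z→a.
On ate: a+7=h, t+7=a, e+7=l.

hal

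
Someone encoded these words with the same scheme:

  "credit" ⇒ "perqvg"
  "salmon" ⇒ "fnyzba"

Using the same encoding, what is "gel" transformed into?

try

Compare letters: c→p is +13, r→e is +13, e→r is +13 — a constant shift. It's a constant shift of +13 (ROT13).
For gel: g+13=t, e+13=r, l+13=y.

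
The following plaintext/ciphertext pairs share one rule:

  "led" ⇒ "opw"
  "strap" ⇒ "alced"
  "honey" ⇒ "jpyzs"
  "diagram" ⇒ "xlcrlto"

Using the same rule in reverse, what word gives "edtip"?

The output letters match the input read backwards, each shifted +11: led reversed is del. Read the word backwards and shift each letter +11.
Reversing it on edtip: shift back: e−11=t, d−11=s, t−11=i, i−11=x, p−11=e → tsixe; then reverse → exist.

exist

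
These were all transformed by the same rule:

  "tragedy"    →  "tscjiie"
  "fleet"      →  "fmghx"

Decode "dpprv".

donor

In tragedy: t→t is +0, r→s is +1, a→c is +2, g→j is +3 — the shift increases by 1 each position. The shift increases by 1 at each position, starting from +0: 0, 1, 2, ….
Decoding dpprv: d−0=d, p−1=o, p−2=n, r−3=o, v−4=r.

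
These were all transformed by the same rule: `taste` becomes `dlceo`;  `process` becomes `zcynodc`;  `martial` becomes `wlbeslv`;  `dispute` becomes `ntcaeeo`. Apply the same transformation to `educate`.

Shifts by position in taste: pos 0: t→d (+10), pos 1: a→l (+11), pos 2: s→c (+10), pos 3: t→e (+11) — repeating every 2. The shifts repeat in a cycle of length 2: positions 0,1,… shift by +10, +11, then the pattern repeats.
On educate: e+10=o, d+11=o, u+10=e, c+11=n, a+10=k, t+11=e, e+10=o.

ooenkeo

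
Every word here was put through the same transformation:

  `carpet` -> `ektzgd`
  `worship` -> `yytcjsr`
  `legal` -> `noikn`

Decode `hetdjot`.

A repeating key of period 2 is used — shifts +2, +10 over and over.
Reversing it on hetdjot: h−2=f, e−10=u, t−2=r, d−10=t, j−2=h, o−10=e, t−2=r.

further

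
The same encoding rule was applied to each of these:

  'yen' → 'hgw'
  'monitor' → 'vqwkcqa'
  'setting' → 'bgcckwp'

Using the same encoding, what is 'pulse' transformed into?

ywubg

The shift depends on letter class: consonant y→h is +9, but vowel e→g is +2. The rule splits by letter class: vowels +2, consonants +9.
Applying it to pulse: p(cons)+9=y, u(vowel)+2=w, l(cons)+9=u, s(cons)+9=b, e(vowel)+2=g.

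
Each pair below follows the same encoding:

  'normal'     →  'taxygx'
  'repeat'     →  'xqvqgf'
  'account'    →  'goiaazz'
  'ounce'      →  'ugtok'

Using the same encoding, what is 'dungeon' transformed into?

jgtskat

Shifts by position in normal: pos 0: n→t (+6), pos 1: o→a (+12), pos 2: r→x (+6), pos 3: m→y (+12) — repeating every 2. A repeating key of period 2 is used — shifts +6, +12 over and over.
On dungeon: d+6=j, u+12=g, n+6=t, g+12=s, e+6=k, o+12=a, n+6=t.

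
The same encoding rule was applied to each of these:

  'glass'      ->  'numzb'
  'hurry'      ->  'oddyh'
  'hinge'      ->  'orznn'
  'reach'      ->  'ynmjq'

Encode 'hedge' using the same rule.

onpnn

Shifts by position in glass: pos 0: g→n (+7), pos 1: l→u (+9), pos 2: a→m (+12), pos 3: s→z (+7), pos 4: s→b (+9) — repeating every 3. The shifts repeat in a cycle of length 3: positions 0,1,… shift by +7, +9, +12, then the pattern repeats.
On hedge: h+7=o, e+9=n, d+12=p, g+7=n, e+9=n.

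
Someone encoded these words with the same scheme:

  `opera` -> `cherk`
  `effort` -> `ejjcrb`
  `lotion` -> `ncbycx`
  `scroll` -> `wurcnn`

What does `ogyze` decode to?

guide

Each letter's alphabet position (a=0..z=25) is mapped through 5·x+10 mod 26 — an affine cipher.
Decoding ogyze: o(14)→21·(14−10)≡6=g; g(6)→21·(6−10)≡20=u; y(24)→21·(24−10)≡8=i; z(25)→21·(25−10)≡3=d; e(4)→21·(4−10)≡4=e (all mod 26).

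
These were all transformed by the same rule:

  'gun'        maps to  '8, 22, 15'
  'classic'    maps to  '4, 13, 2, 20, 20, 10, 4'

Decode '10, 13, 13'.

g is letter #7 and maps to 8: an offset of 1. Letters become their 1-based position plus 1 (so a→2, b→3, …).
Decoding 10, 13, 13: 10→(10−1)÷1=9=i, 13→(13−1)÷1=12=l, 13→(13−1)÷1=12=l.

ill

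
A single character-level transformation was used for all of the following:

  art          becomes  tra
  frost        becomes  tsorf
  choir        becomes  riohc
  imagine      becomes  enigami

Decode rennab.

banner

The output letters match the input read backwards: art reversed is tra. The word is simply reversed.
Reversing it on rennab: then reverse → banner.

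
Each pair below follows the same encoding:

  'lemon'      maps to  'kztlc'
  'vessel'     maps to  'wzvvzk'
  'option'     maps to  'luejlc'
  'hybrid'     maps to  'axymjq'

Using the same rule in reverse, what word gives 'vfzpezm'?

sweater

l(11)→k(10) and e(4)→z(25) fit y≡9x+15 (mod 26); the inverse of 9 mod 26 is 3. This is an affine cipher: with a=0,…,z=25, each position x becomes (9x+15) mod 26.
Reversing it on vfzpezm: v(21)→3·(21−15)≡18=s; f(5)→3·(5−15)≡22=w; z(25)→3·(25−15)≡4=e; p(15)→3·(15−15)≡0=a; e(4)→3·(4−15)≡19=t; z(25)→3·(25−15)≡4=e; m(12)→3·(12−15)≡17=r (all mod 26).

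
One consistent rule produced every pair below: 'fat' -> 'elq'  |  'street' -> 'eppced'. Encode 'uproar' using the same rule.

clzcaf

The output letters match the input read backwards, each shifted +11: fat reversed is taf. Two steps: reverse the string, then apply a Caesar shift of +11.
For uproar: reverse → raorpu; then shift: r+11=c, a+11=l, o+11=z, r+11=c, p+11=a, u+11=f.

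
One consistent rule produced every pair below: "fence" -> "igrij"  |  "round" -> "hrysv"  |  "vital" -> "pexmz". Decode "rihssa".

Two steps: reverse the string, then apply a Caesar shift of +4.
Decoding rihssa: shift back: r−4=n, i−4=e, h−4=d, s−4=o, s−4=o, a−4=w → nedoow; then reverse → wooden.

wooden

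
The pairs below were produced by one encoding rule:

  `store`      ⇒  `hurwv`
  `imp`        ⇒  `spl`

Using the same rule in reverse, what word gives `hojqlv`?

single

The output letters match the input read backwards, each shifted +3: store reversed is erots. Two steps: reverse the string, then apply a Caesar shift of +3.
Reversing it on hojqlv: shift back: h−3=e, o−3=l, j−3=g, q−3=n, l−3=i, v−3=s → elgnis; then reverse → single.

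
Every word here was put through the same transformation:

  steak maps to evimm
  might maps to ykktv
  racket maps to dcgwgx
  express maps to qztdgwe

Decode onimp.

clean

Shifts by position in steak: pos 0: s→e (+12), pos 1: t→v (+2), pos 2: e→i (+4), pos 3: a→m (+12), pos 4: k→m (+2) — repeating every 3. It's a Vigenère-style cipher with numeric key [12,2,4]: position i shifts by key[i mod 3].
Undoing it on onimp: o−12=c, n−2=l, i−4=e, m−12=a, p−2=n.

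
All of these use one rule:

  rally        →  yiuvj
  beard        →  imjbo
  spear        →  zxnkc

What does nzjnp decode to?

grade

In rally: r→y is +7, a→i is +8, l→u is +9, l→v is +10 — the shift increases by 1 each position. The shift increases by 1 at each position, starting from +7: 7, 8, 9, ….
Reversing it on nzjnp: n−7=g, z−8=r, j−9=a, n−10=d, p−11=e.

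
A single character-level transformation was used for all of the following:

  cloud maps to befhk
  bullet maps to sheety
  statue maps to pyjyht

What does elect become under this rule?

Each letter's alphabet position (a=0..z=25) is mapped through 9·x+9 mod 26 — an affine cipher.
For elect: e(4)→9·4+9≡19=t; l(11)→9·11+9≡4=e; e(4)→9·4+9≡19=t; c(2)→9·2+9≡1=b; t(19)→9·19+9≡24=y (all mod 26).

tetby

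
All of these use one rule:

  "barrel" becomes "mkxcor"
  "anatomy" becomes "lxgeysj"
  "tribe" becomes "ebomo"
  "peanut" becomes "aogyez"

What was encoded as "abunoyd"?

process

Shifts by position in barrel: pos 0: b→m (+11), pos 1: a→k (+10), pos 2: r→x (+6), pos 3: r→c (+11), pos 4: e→o (+10), pos 5: l→r (+6) — repeating every 3. The shifts repeat in a cycle of length 3: positions 0,1,… shift by +11, +10, +6, then the pattern repeats.
Reversing it on abunoyd: a−11=p, b−10=r, u−6=o, n−11=c, o−10=e, y−6=s, d−11=s.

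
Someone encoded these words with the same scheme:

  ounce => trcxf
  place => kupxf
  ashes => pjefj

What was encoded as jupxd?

o(14)→t(19) and u(20)→r(17) fit y≡17x+15 (mod 26); the inverse of 17 mod 26 is 23. Treating letters as 0–25, the rule is x ↦ 17x + 15 (mod 26).
Undoing it on jupxd: j(9)→23·(9−15)≡18=s; u(20)→23·(20−15)≡11=l; p(15)→23·(15−15)≡0=a; x(23)→23·(23−15)≡2=c; d(3)→23·(3−15)≡10=k (all mod 26).

slack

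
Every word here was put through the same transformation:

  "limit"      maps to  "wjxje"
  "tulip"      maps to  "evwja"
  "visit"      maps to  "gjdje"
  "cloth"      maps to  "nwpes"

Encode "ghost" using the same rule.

rspde

The shift depends on letter class: consonant l→w is +11, but vowel i→j is +1. Vowels shift forward by 1 and consonants shift forward by 11.
Applying it to ghost: g(cons)+11=r, h(cons)+11=s, o(vowel)+1=p, s(cons)+11=d, t(cons)+11=e.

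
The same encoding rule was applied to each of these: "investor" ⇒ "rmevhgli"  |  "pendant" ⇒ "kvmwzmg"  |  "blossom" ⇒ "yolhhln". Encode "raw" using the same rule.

izd

Each pair mirrors across the alphabet (i↔r, n↔m, v↔e): positions sum to 25. Each letter is replaced by its mirror in the alphabet: a↔z, b↔y, c↔x, and so on (the Atbash cipher).
Applying it to raw: r↔i, a↔z, w↔d.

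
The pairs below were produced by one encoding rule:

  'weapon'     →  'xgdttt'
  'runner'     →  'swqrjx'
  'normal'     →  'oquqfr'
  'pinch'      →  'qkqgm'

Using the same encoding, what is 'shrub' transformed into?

tjuyg

In weapon: w→x is +1, e→g is +2, a→d is +3, p→t is +4 — the shift increases by 1 each position. The shift increases by 1 at each position, starting from +1: 1, 2, 3, ….
On shrub: s+1=t, h+2=j, r+3=u, u+4=y, b+5=g.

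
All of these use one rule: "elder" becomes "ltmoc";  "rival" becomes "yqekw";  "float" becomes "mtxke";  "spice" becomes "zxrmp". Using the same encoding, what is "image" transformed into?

In elder: e→l is +7, l→t is +8, d→m is +9, e→o is +10 — the shift increases by 1 each position. Letter i (0-indexed) is shifted by i+7, so successive shifts are 7, 8, 9, ….
For image: i+7=p, m+8=u, a+9=j, g+10=q, e+11=p.

pujqp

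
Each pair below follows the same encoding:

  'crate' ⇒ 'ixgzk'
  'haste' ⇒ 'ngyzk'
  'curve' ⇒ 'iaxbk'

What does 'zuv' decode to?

top

Compare letters: c→i is +6, r→x is +6, a→g is +6 — a constant shift. It's a constant shift of +6 (ROT6).
Decoding zuv: z−6=t, u−6=o, v−6=p.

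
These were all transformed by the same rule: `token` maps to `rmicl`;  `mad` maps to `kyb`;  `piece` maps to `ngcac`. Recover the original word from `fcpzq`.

herbs

Compare letters: t→r is +24, o→m is +24, k→i is +24 — a constant shift. Every letter moves 24 places later in the alphabet, wrapping around z→a.
Reversing it on fcpzq: f−24=h, c−24=e, p−24=r, z−24=b, q−24=s.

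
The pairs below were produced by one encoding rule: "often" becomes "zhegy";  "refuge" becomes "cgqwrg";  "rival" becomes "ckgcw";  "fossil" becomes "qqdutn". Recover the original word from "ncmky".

cabin

Shifts by position in often: pos 0: o→z (+11), pos 1: f→h (+2), pos 2: t→e (+11), pos 3: e→g (+2) — repeating every 2. The shifts repeat in a cycle of length 2: positions 0,1,… shift by +11, +2, then the pattern repeats.
Decoding ncmky: n−11=c, c−2=a, m−11=b, k−2=i, y−11=n.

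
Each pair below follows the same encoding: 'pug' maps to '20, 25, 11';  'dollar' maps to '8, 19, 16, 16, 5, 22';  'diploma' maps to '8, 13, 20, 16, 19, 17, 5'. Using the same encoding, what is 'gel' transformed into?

11, 9, 16

p is letter #16 and maps to 20: an offset of 4. The number is (letter's place in the alphabet, a=1) + 4.
Applying it to gel: g=7→11, e=5→9, l=12→16.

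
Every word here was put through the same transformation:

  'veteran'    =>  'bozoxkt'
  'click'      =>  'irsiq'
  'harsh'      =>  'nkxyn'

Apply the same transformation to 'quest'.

weoyz

The shift depends on letter class: consonant v→b is +6, but vowel e→o is +10. Vowels shift forward by 10 and consonants shift forward by 6.
Applying it to quest: q(cons)+6=w, u(vowel)+10=e, e(vowel)+10=o, s(cons)+6=y, t(cons)+6=z.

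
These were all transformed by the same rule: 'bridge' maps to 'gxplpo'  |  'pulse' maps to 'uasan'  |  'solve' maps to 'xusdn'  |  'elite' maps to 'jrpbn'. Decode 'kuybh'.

In bridge: b→g is +5, r→x is +6, i→p is +7, d→l is +8 — the shift increases by 1 each position. Each letter shifts forward by (position + 5), i.e. 5, 6, 7, … — the shift grows by one for each successive letter.
Decoding kuybh: k−5=f, u−6=o, y−7=r, b−8=t, h−9=y.

forty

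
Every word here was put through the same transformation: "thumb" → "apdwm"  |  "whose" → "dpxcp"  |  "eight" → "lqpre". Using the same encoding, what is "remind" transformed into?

ymvsyp

In thumb: t→a is +7, h→p is +8, u→d is +9, m→w is +10 — the shift increases by 1 each position. The shift increases by 1 at each position, starting from +7: 7, 8, 9, ….
For remind: r+7=y, e+8=m, m+9=v, i+10=s, n+11=y, d+12=p.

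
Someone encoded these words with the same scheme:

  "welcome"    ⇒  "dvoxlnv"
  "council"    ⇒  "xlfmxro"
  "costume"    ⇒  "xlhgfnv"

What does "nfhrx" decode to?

Each pair mirrors across the alphabet (w↔d, e↔v, l↔o): positions sum to 25. Letters are reflected about the middle of the alphabet (position → 25−position): Atbash.
Undoing it on nfhrx: n↔m, f↔u, h↔s, r↔i, x↔c.

music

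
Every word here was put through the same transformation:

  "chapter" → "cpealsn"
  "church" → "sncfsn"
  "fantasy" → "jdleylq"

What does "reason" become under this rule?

The word is reversed, then every letter is shifted forward by 11.
Applying it to reason: reverse → nosaer; then shift: n+11=y, o+11=z, s+11=d, a+11=l, e+11=p, r+11=c.

yzdlpc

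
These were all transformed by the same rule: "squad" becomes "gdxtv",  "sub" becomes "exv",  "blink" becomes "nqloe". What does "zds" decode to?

paw

Two steps: reverse the string, then apply a Caesar shift of +3.
Reversing it on zds: shift back: z−3=w, d−3=a, s−3=p → wap; then reverse → paw.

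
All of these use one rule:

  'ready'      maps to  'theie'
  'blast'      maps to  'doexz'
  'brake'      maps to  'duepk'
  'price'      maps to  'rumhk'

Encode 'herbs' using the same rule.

The shift increases by 1 at each position, starting from +2: 2, 3, 4, ….
Applying it to herbs: h+2=j, e+3=h, r+4=v, b+5=g, s+6=y.

jhvgy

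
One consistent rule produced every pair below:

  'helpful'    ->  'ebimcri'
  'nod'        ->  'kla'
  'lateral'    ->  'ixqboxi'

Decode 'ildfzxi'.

logical

Compare letters: h→e is +23, e→b is +23, l→i is +23 — a constant shift. It's a constant shift of +23 (ROT23).
Decoding ildfzxi: i−23=l, l−23=o, d−23=g, f−23=i, z−23=c, x−23=a, i−23=l.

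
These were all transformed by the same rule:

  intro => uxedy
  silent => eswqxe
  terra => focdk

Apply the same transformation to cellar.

oowxkc

It's a Vigenère-style cipher with numeric key [12,10,11]: position i shifts by key[i mod 3].
On cellar: c+12=o, e+10=o, l+11=w, l+12=x, a+10=k, r+11=c.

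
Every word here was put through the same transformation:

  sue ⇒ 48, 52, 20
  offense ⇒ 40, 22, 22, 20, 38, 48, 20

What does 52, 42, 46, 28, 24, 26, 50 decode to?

s(#19)→48 and u(#21)→52: differences scale by 2, so n = 2·pos + 10. Each letter becomes 2×(its alphabet position, a=1..z=26) + 10.
Reversing it on 52, 42, 46, 28, 24, 26, 50: 52→(52−10)÷2=21=u, 42→(42−10)÷2=16=p, 46→(46−10)÷2=18=r, 28→(28−10)÷2=9=i, 24→(24−10)÷2=7=g, 26→(26−10)÷2=8=h, 50→(50−10)÷2=20=t.

upright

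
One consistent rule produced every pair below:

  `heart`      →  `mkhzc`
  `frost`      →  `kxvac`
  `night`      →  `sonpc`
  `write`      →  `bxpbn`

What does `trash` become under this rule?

yxhaq

In heart: h→m is +5, e→k is +6, a→h is +7, r→z is +8 — the shift increases by 1 each position. Each letter shifts forward by (position + 5), i.e. 5, 6, 7, … — the shift grows by one for each successive letter.
For trash: t+5=y, r+6=x, a+7=h, s+8=a, h+9=q.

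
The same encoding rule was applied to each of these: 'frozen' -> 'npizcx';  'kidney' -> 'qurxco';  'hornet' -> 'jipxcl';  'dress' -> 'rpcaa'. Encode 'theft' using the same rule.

ljcnl

f(5)→n(13) and r(17)→p(15) fit y≡11x+10 (mod 26); the inverse of 11 mod 26 is 19. Each letter's alphabet position (a=0..z=25) is mapped through 11·x+10 mod 26 — an affine cipher.
For theft: t(19)→11·19+10≡11=l; h(7)→11·7+10≡9=j; e(4)→11·4+10≡2=c; f(5)→11·5+10≡13=n; t(19)→11·19+10≡11=l (all mod 26).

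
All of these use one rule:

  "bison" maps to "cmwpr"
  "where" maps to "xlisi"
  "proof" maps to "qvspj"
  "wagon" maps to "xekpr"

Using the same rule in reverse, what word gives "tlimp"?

The shifts repeat in a cycle of length 3: positions 0,1,… shift by +1, +4, +4, then the pattern repeats.
Reversing it on tlimp: t−1=s, l−4=h, i−4=e, m−1=l, p−4=l.

shell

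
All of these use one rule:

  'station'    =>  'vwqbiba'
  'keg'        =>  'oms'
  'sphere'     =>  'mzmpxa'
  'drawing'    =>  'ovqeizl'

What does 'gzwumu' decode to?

memory

The word is reversed, then every letter is shifted forward by 8.
Decoding gzwumu: shift back: g−8=y, z−8=r, w−8=o, u−8=m, m−8=e, u−8=m → yromem; then reverse → memory.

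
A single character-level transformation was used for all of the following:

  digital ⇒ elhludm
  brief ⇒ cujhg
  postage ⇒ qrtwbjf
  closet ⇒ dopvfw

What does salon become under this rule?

A repeating key of period 2 is used — shifts +1, +3 over and over.
For salon: s+1=t, a+3=d, l+1=m, o+3=r, n+1=o.

tdmro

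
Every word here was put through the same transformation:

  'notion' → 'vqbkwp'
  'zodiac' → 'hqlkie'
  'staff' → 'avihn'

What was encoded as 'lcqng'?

A repeating key of period 2 is used — shifts +8, +2 over and over.
Reversing it on lcqng: l−8=d, c−2=a, q−8=i, n−2=l, g−8=y.

daily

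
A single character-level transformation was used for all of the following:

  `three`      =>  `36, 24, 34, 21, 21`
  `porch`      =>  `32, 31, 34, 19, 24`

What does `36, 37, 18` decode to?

Letters become their 1-based position plus 16 (so a→17, b→18, …).
Decoding 36, 37, 18: 36→(36−16)÷1=20=t, 37→(37−16)÷1=21=u, 18→(18−16)÷1=2=b.

tub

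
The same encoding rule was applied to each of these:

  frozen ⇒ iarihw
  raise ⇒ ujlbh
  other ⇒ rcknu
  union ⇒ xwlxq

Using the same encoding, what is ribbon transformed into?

urekrw

The shifts repeat in a cycle of length 2: positions 0,1,… shift by +3, +9, then the pattern repeats.
Applying it to ribbon: r+3=u, i+9=r, b+3=e, b+9=k, o+3=r, n+9=w.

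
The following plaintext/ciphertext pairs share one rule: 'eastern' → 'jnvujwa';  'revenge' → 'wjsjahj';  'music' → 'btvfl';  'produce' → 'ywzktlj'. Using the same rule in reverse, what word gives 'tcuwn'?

ultra

Treating letters as 0–25, the rule is x ↦ 25x + 13 (mod 26).
Undoing it on tcuwn: t(19)→25·(19−13)≡20=u; c(2)→25·(2−13)≡11=l; u(20)→25·(20−13)≡19=t; w(22)→25·(22−13)≡17=r; n(13)→25·(13−13)≡0=a (all mod 26).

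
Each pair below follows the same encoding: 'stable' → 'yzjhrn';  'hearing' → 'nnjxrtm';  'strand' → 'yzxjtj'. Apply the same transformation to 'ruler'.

xdrnx

Two shifts are in play — +9 for a/e/i/o/u, +6 for every other letter.
On ruler: r(cons)+6=x, u(vowel)+9=d, l(cons)+6=r, e(vowel)+9=n, r(cons)+6=x.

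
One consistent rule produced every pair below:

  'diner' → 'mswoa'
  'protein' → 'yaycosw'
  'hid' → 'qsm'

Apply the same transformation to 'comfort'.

lyvoyac

The shift depends on letter class: consonant d→m is +9, but vowel i→s is +10. The rule splits by letter class: vowels +10, consonants +9.
Applying it to comfort: c(cons)+9=l, o(vowel)+10=y, m(cons)+9=v, f(cons)+9=o, o(vowel)+10=y, r(cons)+9=a, t(cons)+9=c.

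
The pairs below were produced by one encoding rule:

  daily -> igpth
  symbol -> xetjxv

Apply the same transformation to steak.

xzlit

The shift increases by 1 at each position, starting from +5: 5, 6, 7, ….
For steak: s+5=x, t+6=z, e+7=l, a+8=i, k+9=t.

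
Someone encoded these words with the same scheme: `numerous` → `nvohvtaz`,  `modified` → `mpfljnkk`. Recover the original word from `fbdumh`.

In numerous: n→n is +0, u→v is +1, m→o is +2, e→h is +3 — the shift increases by 1 each position. The shift increases by 1 at each position, starting from +0: 0, 1, 2, ….
Reversing it on fbdumh: f−0=f, b−1=a, d−2=b, u−3=r, m−4=i, h−5=c.

fabric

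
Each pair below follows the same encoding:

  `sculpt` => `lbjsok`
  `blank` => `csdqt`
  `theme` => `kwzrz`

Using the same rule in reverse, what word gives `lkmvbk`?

strict

s(18)→l(11) and c(2)→b(1) fit y≡25x+3 (mod 26); the inverse of 25 mod 26 is 25. This is an affine cipher: with a=0,…,z=25, each position x becomes (25x+3) mod 26.
Undoing it on lkmvbk: l(11)→25·(11−3)≡18=s; k(10)→25·(10−3)≡19=t; m(12)→25·(12−3)≡17=r; v(21)→25·(21−3)≡8=i; b(1)→25·(1−3)≡2=c; k(10)→25·(10−3)≡19=t (all mod 26).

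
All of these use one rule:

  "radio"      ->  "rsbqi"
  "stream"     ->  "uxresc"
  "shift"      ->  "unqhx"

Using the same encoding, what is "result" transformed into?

r(17)→r(17) and a(0)→s(18) fit y≡3x+18 (mod 26); the inverse of 3 mod 26 is 9. Treating letters as 0–25, the rule is x ↦ 3x + 18 (mod 26).
On result: r(17)→3·17+18≡17=r; e(4)→3·4+18≡4=e; s(18)→3·18+18≡20=u; u(20)→3·20+18≡0=a; l(11)→3·11+18≡25=z; t(19)→3·19+18≡23=x (all mod 26).

reuazx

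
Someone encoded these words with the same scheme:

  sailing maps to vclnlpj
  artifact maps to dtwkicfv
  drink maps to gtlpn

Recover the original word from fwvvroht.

Shifts by position in sailing: pos 0: s→v (+3), pos 1: a→c (+2), pos 2: i→l (+3), pos 3: l→n (+2) — repeating every 2. It's a Vigenère-style cipher with numeric key [3,2]: position i shifts by key[i mod 2].
Reversing it on fwvvroht: f−3=c, w−2=u, v−3=s, v−2=t, r−3=o, o−2=m, h−3=e, t−2=r.

customer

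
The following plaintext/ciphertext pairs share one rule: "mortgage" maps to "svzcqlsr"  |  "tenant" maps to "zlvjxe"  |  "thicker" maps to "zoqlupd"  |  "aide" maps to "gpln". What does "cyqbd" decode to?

wrist

The shift increases by 1 at each position, starting from +6: 6, 7, 8, ….
Decoding cyqbd: c−6=w, y−7=r, q−8=i, b−9=s, d−10=t.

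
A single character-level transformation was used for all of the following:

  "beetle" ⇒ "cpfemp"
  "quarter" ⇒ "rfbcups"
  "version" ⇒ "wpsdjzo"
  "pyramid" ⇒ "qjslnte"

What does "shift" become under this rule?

tsjqu

Shifts by position in beetle: pos 0: b→c (+1), pos 1: e→p (+11), pos 2: e→f (+1), pos 3: t→e (+11) — repeating every 2. It's a Vigenère-style cipher with numeric key [1,11]: position i shifts by key[i mod 2].
On shift: s+1=t, h+11=s, i+1=j, f+11=q, t+1=u.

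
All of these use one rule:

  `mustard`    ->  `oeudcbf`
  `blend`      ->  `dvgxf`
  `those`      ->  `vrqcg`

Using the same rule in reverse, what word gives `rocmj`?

Shifts by position in mustard: pos 0: m→o (+2), pos 1: u→e (+10), pos 2: s→u (+2), pos 3: t→d (+10) — repeating every 2. It's a Vigenère-style cipher with numeric key [2,10]: position i shifts by key[i mod 2].
Decoding rocmj: r−2=p, o−10=e, c−2=a, m−10=c, j−2=h.

peach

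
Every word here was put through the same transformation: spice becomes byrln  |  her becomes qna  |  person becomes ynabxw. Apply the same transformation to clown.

It's a constant shift of +9 (ROT9).
On clown: c+9=l, l+9=u, o+9=x, w+9=f, n+9=w.

luxfw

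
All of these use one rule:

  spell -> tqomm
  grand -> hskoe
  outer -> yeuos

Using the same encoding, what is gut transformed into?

The rule splits by letter class: vowels +10, consonants +1.
Applying it to gut: g(cons)+1=h, u(vowel)+10=e, t(cons)+1=u.

heu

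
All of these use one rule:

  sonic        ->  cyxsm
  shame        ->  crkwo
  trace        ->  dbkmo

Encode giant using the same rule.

qskxd

This is a Caesar cipher with shift 10.
For giant: g+10=q, i+10=s, a+10=k, n+10=x, t+10=d.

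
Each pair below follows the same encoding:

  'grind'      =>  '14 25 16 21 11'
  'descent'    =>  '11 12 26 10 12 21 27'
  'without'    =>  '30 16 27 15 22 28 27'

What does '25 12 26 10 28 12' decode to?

g is letter #7 and maps to 14: an offset of 7. The number is (letter's place in the alphabet, a=1) + 7.
Reversing it on 25 12 26 10 28 12: 25→(25−7)÷1=18=r, 12→(12−7)÷1=5=e, 26→(26−7)÷1=19=s, 10→(10−7)÷1=3=c, 28→(28−7)÷1=21=u, 12→(12−7)÷1=5=e.

rescue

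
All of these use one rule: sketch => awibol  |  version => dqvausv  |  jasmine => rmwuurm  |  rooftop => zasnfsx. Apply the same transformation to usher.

celmd

Shifts by position in sketch: pos 0: s→a (+8), pos 1: k→w (+12), pos 2: e→i (+4), pos 3: t→b (+8), pos 4: c→o (+12), pos 5: h→l (+4) — repeating every 3. It's a Vigenère-style cipher with numeric key [8,12,4]: position i shifts by key[i mod 3].
On usher: u+8=c, s+12=e, h+4=l, e+8=m, r+12=d.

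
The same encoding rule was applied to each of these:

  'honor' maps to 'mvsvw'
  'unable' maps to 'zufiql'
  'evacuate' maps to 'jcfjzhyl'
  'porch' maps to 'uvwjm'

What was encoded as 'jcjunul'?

evening

Shifts by position in honor: pos 0: h→m (+5), pos 1: o→v (+7), pos 2: n→s (+5), pos 3: o→v (+7) — repeating every 2. The shifts repeat in a cycle of length 2: positions 0,1,… shift by +5, +7, then the pattern repeats.
Decoding jcjunul: j−5=e, c−7=v, j−5=e, u−7=n, n−5=i, u−7=n, l−5=g.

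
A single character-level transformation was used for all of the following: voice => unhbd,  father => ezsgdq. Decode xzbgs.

yacht

Compare letters: v→u is +25, o→n is +25, i→h is +25 — a constant shift. This is a Caesar cipher with shift 25.
Undoing it on xzbgs: x−25=y, z−25=a, b−25=c, g−25=h, s−25=t.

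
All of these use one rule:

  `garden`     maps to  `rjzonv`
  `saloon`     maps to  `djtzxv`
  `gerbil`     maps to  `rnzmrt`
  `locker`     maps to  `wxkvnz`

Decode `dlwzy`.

scoop

Shifts by position in garden: pos 0: g→r (+11), pos 1: a→j (+9), pos 2: r→z (+8), pos 3: d→o (+11), pos 4: e→n (+9), pos 5: n→v (+8) — repeating every 3. The shifts repeat in a cycle of length 3: positions 0,1,… shift by +11, +9, +8, then the pattern repeats.
Decoding dlwzy: d−11=s, l−9=c, w−8=o, z−11=o, y−9=p.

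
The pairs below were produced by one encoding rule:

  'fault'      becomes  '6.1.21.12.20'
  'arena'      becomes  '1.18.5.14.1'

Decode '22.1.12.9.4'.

valid

f is letter #6 and maps to 6: an offset of 0. Each letter is replaced by its alphabet position (a=1, b=2, …, z=26).
Reversing it on 22.1.12.9.4: 22=v, 1=a, 12=l, 9=i, 4=d.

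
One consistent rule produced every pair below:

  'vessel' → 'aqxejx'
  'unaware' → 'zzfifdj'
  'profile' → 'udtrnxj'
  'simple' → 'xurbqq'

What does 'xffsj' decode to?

stage

Shifts by position in vessel: pos 0: v→a (+5), pos 1: e→q (+12), pos 2: s→x (+5), pos 3: s→e (+12) — repeating every 2. The shifts repeat in a cycle of length 2: positions 0,1,… shift by +5, +12, then the pattern repeats.
Reversing it on xffsj: x−5=s, f−12=t, f−5=a, s−12=g, j−5=e.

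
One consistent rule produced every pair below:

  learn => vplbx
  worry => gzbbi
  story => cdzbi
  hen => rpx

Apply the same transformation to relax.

bpvlh

The rule splits by letter class: vowels +11, consonants +10.
For relax: r(cons)+10=b, e(vowel)+11=p, l(cons)+10=v, a(vowel)+11=l, x(cons)+10=h.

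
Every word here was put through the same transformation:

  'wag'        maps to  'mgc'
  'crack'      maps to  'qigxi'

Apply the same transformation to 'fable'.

The word is reversed, then every letter is shifted forward by 6.
On fable: reverse → elbaf; then shift: e+6=k, l+6=r, b+6=h, a+6=g, f+6=l.

krhgl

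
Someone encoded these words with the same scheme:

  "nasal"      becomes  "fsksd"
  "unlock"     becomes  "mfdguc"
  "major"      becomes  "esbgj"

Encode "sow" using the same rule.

kgo

Compare letters: n→f is +18, a→s is +18, s→k is +18 — a constant shift. It's a constant shift of +18 (ROT18).
Applying it to sow: s+18=k, o+18=g, w+18=o.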